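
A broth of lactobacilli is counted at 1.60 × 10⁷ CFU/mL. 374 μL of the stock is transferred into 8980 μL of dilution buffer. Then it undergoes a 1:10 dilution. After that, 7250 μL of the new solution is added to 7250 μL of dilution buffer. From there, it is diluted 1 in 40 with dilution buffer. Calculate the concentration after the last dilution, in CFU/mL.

Overall dilution factor = 25.01 × 10 × 2 × 40 = 2.00 × 10⁴.
1.60 × 10⁷ CFU/mL / 2.00 × 10⁴ = 800 CFU/mL.

800 CFU/mL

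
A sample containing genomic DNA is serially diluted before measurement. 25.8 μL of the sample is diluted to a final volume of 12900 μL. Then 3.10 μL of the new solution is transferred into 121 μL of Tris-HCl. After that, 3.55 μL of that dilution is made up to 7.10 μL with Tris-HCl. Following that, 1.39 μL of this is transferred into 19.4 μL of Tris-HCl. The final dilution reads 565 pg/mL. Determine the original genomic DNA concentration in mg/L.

Overall dilution factor = 500 × 40.03 × 2 × 14.96 = 5.99 × 10⁵.
Original = 565 pg/mL × 5.99 × 10⁵ = 3.38 × 10⁸ pg/mL = 338 mg/L.

338 mg/L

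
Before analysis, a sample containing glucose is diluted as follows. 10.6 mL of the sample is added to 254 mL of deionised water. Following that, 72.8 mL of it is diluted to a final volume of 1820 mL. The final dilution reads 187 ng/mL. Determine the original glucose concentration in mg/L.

Overall dilution factor = 24.96 × 25 = 624.
Original = 187 ng/mL × 624 = 1.17 × 10⁵ ng/mL = 117 mg/L.

117 mg/L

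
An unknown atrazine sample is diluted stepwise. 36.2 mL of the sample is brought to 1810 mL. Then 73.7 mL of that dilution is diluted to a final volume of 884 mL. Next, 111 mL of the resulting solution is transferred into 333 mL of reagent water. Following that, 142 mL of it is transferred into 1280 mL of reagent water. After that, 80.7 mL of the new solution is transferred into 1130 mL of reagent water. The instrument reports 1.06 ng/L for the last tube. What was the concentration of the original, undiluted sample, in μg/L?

Overall dilution factor = 50 × 11.99 × 4 × 10.01 × 15.00 = 3.60 × 10⁵.
Original = 1.06 ng/L × 3.60 × 10⁵ = 3.82 × 10⁵ ng/L = 382 μg/L.

382 μg/L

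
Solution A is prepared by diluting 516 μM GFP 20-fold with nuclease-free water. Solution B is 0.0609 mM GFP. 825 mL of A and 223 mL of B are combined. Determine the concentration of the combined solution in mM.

0.0333 mM

C_A = 516 μM / 20 = 25.8 μM.
C_B = 0.0609 mM = 60.9 μM.
C_mix = (C_A·V_A + C_B·V_B)/(V_A + V_B) = (25.8×825 + 60.9×223) / 1048 = 33.3 μM = 0.0333 mM.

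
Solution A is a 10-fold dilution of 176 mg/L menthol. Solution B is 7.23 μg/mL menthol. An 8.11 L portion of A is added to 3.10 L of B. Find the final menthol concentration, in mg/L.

14.7 mg/L

C_A = 176 mg/L / 10 = 17.6 mg/L.
C_B = 7.23 μg/mL = 7.23 mg/L.
C_mix = (C_A·V_A + C_B·V_B)/(V_A + V_B) = (17.6×8.11 + 7.23×3.10) / 11.21 = 14.7 mg/L.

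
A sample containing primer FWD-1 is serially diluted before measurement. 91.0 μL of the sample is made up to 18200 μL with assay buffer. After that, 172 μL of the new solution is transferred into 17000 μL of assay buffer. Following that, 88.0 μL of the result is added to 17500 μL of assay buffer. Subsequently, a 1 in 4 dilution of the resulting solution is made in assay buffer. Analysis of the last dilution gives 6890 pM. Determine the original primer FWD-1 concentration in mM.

110 mM

Overall dilution factor = 200 × 99.84 × 199.9 × 4 = 1.60 × 10⁷.
Original = 6890 pM × 1.60 × 10⁷ = 1.10 × 10¹¹ pM = 110 mM.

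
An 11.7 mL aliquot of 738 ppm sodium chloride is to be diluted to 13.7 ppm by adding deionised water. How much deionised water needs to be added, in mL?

619 mL

V₂ = C₁V₁/C₂ = 738 × 11.7 / 13.7 = 630 mL.
Diluent to add = V₂ − V₁ = 630 − 11.7 = 619 mL.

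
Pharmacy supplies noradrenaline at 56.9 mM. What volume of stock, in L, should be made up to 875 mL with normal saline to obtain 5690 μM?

5690 μM = 5.69 mM.
V₁ = C₂V₂/C₁ = 5.69 × 875 / 56.9 = 87.5 mL = 0.0875 L.

0.0875 L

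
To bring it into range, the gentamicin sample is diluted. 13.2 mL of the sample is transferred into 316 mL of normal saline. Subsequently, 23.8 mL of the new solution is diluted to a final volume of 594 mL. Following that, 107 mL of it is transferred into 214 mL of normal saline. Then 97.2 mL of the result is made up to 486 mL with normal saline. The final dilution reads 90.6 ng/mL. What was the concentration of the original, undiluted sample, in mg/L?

846 mg/L

Overall dilution factor = 24.94 × 24.96 × 3 × 5 = 9337.
Original = 90.6 ng/mL × 9337 = 8.46 × 10⁵ ng/mL = 846 mg/L.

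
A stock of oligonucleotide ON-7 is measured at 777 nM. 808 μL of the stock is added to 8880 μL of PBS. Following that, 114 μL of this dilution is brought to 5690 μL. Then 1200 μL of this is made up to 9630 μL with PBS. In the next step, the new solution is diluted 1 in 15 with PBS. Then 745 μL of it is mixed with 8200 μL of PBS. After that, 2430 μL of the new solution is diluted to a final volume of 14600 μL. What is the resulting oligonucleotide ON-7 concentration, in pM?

Overall dilution factor = 11.99 × 49.91 × 8.025 × 15 × 12.01 × 6.008 = 5.20 × 10⁶.
777 nM / 5.20 × 10⁶ = 1.50 × 10⁻⁴ nM = 0.150 pM.

0.150 pM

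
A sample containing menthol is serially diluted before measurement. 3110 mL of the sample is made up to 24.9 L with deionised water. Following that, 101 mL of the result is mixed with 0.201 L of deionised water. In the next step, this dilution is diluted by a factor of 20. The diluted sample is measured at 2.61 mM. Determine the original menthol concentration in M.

Overall dilution factor = 8.006 × 2.990 × 20 = 479.
Original = 2.61 mM × 479 = 1250 mM = 1.25 M.

1.25 M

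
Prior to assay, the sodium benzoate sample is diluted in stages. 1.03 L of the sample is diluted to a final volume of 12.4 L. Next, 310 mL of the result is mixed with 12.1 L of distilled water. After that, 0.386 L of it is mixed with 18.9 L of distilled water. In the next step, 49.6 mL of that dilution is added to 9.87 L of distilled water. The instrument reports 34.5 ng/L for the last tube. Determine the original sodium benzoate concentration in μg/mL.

166 μg/mL

Overall dilution factor = 12.04 × 40.03 × 49.96 × 200.0 = 4.82 × 10⁶.
Original = 34.5 ng/L × 4.82 × 10⁶ = 1.66 × 10⁸ ng/L = 166 μg/mL.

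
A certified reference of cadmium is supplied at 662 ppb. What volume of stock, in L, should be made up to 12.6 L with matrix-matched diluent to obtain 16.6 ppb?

V₁ = C₂V₂/C₁ = 16.6 × 12.6 / 662 = 0.316 L.

0.316 L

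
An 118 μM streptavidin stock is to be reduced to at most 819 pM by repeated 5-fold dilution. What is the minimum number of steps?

Need 5ⁿ ≥ 1.44 × 10⁵, so n ≥ log(1.44 × 10⁵)/log(5) = 7.38.
Minimum whole steps: n = 8.

8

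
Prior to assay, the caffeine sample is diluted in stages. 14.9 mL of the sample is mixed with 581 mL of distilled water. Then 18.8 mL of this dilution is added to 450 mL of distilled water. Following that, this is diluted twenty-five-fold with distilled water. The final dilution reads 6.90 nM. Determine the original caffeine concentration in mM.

0.172 mM

Overall dilution factor = 39.99 × 24.94 × 25 = 2.49 × 10⁴.
Original = 6.90 nM × 2.49 × 10⁴ = 1.72 × 10⁵ nM = 0.172 mM.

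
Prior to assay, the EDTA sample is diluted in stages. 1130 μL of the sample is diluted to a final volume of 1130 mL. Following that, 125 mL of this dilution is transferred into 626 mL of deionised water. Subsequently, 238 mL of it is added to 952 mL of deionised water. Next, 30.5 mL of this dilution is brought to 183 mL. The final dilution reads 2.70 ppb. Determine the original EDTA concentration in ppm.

Overall dilution factor = 1000 × 6.008 × 5 × 6 = 1.80 × 10⁵.
Original = 2.70 ppb × 1.80 × 10⁵ = 4.87 × 10⁵ ppb = 487 ppm.

487 ppm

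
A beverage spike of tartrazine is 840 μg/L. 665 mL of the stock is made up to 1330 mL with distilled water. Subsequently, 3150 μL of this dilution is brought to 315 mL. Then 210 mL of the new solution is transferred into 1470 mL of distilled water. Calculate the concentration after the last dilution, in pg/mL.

Overall dilution factor = 2 × 100 × 8 = 1600.
840 μg/L / 1600 = 0.525 μg/L = 525 pg/mL.

525 pg/mL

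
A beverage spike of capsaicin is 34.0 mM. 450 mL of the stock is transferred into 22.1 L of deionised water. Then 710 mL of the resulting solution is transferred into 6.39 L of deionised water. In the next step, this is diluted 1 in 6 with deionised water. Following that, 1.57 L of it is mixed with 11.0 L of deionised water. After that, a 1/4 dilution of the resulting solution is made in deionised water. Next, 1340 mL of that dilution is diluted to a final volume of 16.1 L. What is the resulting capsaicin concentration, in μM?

0.0294 μM

Overall dilution factor = 50.11 × 10 × 6 × 8.006 × 4 × 12.01 = 1.16 × 10⁶.
34.0 mM / 1.16 × 10⁶ = 2.94 × 10⁻⁵ mM = 0.0294 μM.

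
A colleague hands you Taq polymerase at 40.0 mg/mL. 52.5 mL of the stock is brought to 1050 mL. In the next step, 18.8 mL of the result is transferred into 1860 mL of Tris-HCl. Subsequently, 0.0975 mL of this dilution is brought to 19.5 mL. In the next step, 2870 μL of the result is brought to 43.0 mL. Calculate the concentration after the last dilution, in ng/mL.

Overall dilution factor = 20 × 99.94 × 200 × 14.98 = 5.99 × 10⁶.
40.0 mg/mL / 5.99 × 10⁶ = 6.68 × 10⁻⁶ mg/mL = 6.68 ng/mL.

6.68 ng/mL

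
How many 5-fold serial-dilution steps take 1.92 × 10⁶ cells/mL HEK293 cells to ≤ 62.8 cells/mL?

Need 5ⁿ ≥ 3.06 × 10⁴, so n ≥ log(3.06 × 10⁴)/log(5) = 6.42.
Minimum whole steps: n = 7.

7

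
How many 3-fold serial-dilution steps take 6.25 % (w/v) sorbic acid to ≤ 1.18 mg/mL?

4

Need 3ⁿ ≥ 53.0, so n ≥ log(53.0)/log(3) = 3.61.
Minimum whole steps: n = 4.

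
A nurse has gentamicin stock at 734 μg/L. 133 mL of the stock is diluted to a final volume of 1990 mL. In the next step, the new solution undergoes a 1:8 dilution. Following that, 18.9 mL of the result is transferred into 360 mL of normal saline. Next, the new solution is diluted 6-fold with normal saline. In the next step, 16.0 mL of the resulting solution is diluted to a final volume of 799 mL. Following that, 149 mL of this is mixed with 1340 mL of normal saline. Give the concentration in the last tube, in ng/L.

Overall dilution factor = 14.96 × 8 × 20.05 × 6 × 49.94 × 9.993 = 7.19 × 10⁶.
734 μg/L / 7.19 × 10⁶ = 1.02 × 10⁻⁴ μg/L = 0.102 ng/L.

0.102 ng/L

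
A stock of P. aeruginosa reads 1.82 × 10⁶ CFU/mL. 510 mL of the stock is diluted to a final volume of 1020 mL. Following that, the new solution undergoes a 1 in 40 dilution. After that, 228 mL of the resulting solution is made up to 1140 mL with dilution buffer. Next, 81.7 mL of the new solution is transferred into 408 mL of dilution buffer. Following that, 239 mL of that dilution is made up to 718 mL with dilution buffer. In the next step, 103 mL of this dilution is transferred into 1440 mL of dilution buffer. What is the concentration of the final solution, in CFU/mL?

Overall dilution factor = 2 × 40 × 5 × 5.994 × 3.004 × 14.98 = 1.08 × 10⁵.
1.82 × 10⁶ CFU/mL / 1.08 × 10⁵ = 16.9 CFU/mL.

16.9 CFU/mL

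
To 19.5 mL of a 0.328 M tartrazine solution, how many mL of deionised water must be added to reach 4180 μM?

4180 μM = 4.18 × 10⁻³ M.
V₂ = C₁V₁/C₂ = 0.328 × 19.5 / 4.18 × 10⁻³ = 1530 mL.
Diluent to add = V₂ − V₁ = 1530 − 19.5 = 1510 mL.

1510 mL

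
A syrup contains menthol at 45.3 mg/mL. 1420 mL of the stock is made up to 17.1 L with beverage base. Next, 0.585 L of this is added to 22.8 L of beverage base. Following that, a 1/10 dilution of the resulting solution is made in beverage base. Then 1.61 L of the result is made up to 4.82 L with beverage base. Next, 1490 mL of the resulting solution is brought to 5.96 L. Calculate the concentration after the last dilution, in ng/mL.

Overall dilution factor = 12.04 × 39.97 × 10 × 2.994 × 4 = 5.76 × 10⁴.
45.3 mg/mL / 5.76 × 10⁴ = 7.86 × 10⁻⁴ mg/mL = 786 ng/mL.

786 ng/mL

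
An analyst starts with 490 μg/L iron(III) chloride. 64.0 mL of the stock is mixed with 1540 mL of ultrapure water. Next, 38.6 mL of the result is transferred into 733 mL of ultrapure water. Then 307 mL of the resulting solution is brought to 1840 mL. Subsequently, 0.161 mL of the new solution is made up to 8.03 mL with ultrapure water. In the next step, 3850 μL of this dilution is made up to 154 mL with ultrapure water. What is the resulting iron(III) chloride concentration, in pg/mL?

0.0818 pg/mL

Overall dilution factor = 25.06 × 19.99 × 5.993 × 49.88 × 40 = 5.99 × 10⁶.
490 μg/L / 5.99 × 10⁶ = 8.18 × 10⁻⁵ μg/L = 0.0818 pg/mL.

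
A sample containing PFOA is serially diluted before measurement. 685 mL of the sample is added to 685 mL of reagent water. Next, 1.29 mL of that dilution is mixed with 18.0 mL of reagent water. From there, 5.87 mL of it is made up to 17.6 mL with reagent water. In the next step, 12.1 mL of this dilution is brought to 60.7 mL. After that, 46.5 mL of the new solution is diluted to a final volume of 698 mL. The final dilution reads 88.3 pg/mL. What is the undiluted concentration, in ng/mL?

596 ng/mL

Overall dilution factor = 2 × 14.95 × 2.998 × 5.017 × 15.01 = 6752.
Original = 88.3 pg/mL × 6752 = 5.96 × 10⁵ pg/mL = 596 ng/mL.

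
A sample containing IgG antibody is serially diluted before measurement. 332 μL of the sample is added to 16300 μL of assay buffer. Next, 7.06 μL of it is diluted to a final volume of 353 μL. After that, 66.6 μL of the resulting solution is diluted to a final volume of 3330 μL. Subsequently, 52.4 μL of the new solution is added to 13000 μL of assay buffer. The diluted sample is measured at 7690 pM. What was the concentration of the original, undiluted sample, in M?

0.240 M

Overall dilution factor = 50.10 × 50 × 50 × 249.1 = 3.12 × 10⁷.
Original = 7690 pM × 3.12 × 10⁷ = 2.40 × 10¹¹ pM = 0.240 M.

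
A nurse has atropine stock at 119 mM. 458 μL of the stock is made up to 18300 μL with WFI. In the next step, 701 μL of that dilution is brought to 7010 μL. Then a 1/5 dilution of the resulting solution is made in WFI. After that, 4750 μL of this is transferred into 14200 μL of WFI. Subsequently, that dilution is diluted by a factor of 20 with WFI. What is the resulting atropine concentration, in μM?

Overall dilution factor = 39.96 × 10 × 5 × 3.989 × 20 = 1.59 × 10⁵.
119 mM / 1.59 × 10⁵ = 7.47 × 10⁻⁴ mM = 0.747 μM.

0.747 μM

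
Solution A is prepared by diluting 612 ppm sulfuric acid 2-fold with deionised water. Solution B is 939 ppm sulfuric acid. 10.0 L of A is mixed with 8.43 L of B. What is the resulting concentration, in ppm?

C_A = 612 ppm / 2 = 306 ppm.
C_mix = (C_A·V_A + C_B·V_B)/(V_A + V_B) = (306×10.0 + 939×8.43) / 18.43 = 596 ppm.

596 ppm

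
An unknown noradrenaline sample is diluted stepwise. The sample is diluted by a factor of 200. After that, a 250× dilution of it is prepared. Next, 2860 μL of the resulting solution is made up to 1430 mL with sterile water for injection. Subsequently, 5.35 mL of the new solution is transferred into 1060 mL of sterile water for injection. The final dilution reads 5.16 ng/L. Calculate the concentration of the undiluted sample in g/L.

Overall dilution factor = 200 × 250 × 500 × 199.1 = 4.98 × 10⁹.
Original = 5.16 ng/L × 4.98 × 10⁹ = 2.57 × 10¹⁰ ng/L = 25.7 g/L.

25.7 g/L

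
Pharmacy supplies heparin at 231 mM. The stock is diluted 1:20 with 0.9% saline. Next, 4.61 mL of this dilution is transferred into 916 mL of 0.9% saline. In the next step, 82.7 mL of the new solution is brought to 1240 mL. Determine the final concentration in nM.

3860 nM

Overall dilution factor = 20 × 199.7 × 14.99 = 5.99 × 10⁴.
231 mM / 5.99 × 10⁴ = 3.86 × 10⁻³ mM = 3860 nM.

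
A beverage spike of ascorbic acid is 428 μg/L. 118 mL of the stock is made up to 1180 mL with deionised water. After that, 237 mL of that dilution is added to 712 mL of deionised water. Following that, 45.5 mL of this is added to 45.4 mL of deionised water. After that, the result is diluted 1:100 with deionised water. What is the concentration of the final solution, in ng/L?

Overall dilution factor = 10 × 4.004 × 1.998 × 100 = 8000.
428 μg/L / 8000 = 0.0535 μg/L = 53.5 ng/L.

53.5 ng/L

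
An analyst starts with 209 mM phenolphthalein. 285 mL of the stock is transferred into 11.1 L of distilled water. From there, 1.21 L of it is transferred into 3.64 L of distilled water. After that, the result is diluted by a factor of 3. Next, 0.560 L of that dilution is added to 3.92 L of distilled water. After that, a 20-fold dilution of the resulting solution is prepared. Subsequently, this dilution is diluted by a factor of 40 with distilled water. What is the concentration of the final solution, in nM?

Overall dilution factor = 39.95 × 4.008 × 3 × 8 × 20 × 40 = 3.07 × 10⁶.
209 mM / 3.07 × 10⁶ = 6.80 × 10⁻⁵ mM = 68.0 nM.

68.0 nM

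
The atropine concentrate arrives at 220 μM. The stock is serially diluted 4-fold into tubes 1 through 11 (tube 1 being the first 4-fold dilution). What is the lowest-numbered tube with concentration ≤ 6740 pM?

tube 8

Tube n has concentration 220 μM / 4ⁿ.
Need 4ⁿ ≥ 220 μM / 6740 pM = 3.26 × 10⁴, so n ≥ 7.50.
First such tube: n = 8.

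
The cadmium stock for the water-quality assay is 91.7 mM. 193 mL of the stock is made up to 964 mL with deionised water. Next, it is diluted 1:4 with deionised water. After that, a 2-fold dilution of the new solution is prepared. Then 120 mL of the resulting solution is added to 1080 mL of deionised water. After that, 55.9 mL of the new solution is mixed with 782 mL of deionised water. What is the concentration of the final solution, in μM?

15.3 μM

Overall dilution factor = 4.995 × 4 × 2 × 10 × 14.99 = 5989.
91.7 mM / 5989 = 0.0153 mM = 15.3 μM.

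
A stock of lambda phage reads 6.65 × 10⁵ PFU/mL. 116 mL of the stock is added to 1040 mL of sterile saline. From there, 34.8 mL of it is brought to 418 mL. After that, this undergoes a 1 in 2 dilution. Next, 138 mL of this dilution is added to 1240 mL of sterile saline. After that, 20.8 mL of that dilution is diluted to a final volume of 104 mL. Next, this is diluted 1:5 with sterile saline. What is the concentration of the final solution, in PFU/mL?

11.1 PFU/mL

Overall dilution factor = 9.966 × 12.01 × 2 × 9.986 × 5 × 5 = 5.98 × 10⁴.
6.65 × 10⁵ PFU/mL / 5.98 × 10⁴ = 11.1 PFU/mL.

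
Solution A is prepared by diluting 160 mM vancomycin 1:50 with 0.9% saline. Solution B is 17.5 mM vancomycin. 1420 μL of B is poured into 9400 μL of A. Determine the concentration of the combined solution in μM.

5080 μM

C_A = 160 mM / 50 = 3.20 mM.
C_mix = (C_A·V_A + C_B·V_B)/(V_A + V_B) = (3.20×9400 + 17.5×1420) / 10820 = 5.08 mM = 5080 μM.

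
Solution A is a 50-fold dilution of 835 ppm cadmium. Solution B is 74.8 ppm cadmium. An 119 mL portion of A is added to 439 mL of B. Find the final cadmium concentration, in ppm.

62.4 ppm

C_A = 835 ppm / 50 = 16.7 ppm.
C_mix = (C_A·V_A + C_B·V_B)/(V_A + V_B) = (16.7×119 + 74.8×439) / 558.0 = 62.4 ppm.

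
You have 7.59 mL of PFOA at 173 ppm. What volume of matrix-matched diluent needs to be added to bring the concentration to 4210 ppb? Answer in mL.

4210 ppb = 4.21 ppm.
V₂ = C₁V₁/C₂ = 173 × 7.59 / 4.21 = 312 mL.
Diluent to add = V₂ − V₁ = 312 − 7.59 = 304 mL.

304 mL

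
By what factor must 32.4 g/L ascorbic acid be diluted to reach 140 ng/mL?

2.31 × 10⁵

Factor = C₀/C_target = 32.4 g/L / 140 ng/mL = 2.31 × 10⁵.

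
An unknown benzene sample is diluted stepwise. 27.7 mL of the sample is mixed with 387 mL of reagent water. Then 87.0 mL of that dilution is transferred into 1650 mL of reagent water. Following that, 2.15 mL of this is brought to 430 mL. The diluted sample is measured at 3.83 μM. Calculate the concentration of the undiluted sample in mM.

229 mM

Overall dilution factor = 14.97 × 19.97 × 200 = 5.98 × 10⁴.
Original = 3.83 μM × 5.98 × 10⁴ = 2.29 × 10⁵ μM = 229 mM.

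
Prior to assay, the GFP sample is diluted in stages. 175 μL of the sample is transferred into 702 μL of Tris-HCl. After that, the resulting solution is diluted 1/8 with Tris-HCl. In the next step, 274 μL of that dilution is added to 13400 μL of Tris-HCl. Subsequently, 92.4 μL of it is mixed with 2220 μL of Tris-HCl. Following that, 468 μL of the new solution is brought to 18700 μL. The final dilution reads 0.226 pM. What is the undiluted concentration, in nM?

452 nM

Overall dilution factor = 5.011 × 8 × 49.91 × 25.03 × 39.96 = 2.00 × 10⁶.
Original = 0.226 pM × 2.00 × 10⁶ = 4.52 × 10⁵ pM = 452 nM.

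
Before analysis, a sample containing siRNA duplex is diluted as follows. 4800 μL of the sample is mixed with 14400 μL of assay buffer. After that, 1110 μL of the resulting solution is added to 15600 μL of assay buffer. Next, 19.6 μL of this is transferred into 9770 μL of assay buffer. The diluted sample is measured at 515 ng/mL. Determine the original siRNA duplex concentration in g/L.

15.5 g/L

Overall dilution factor = 4 × 15.05 × 499.5 = 3.01 × 10⁴.
Original = 515 ng/mL × 3.01 × 10⁴ = 1.55 × 10⁷ ng/mL = 15.5 g/L.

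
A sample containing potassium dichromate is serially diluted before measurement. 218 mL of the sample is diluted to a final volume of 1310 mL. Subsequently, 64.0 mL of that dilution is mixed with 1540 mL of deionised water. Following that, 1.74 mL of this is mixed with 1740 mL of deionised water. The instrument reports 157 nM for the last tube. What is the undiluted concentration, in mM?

Overall dilution factor = 6.009 × 25.06 × 1001 = 1.51 × 10⁵.
Original = 157 nM × 1.51 × 10⁵ = 2.37 × 10⁷ nM = 23.7 mM.

23.7 mM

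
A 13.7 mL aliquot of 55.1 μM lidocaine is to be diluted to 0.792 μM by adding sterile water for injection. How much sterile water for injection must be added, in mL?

V₂ = C₁V₁/C₂ = 55.1 × 13.7 / 0.792 = 953 mL.
Diluent to add = V₂ − V₁ = 953 − 13.7 = 939 mL.

939 mL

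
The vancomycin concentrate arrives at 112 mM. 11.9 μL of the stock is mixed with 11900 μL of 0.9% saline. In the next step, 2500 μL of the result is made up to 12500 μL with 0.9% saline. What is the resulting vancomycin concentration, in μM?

22.4 μM

Overall dilution factor = 1001 × 5 = 5005.
112 mM / 5005 = 0.0224 mM = 22.4 μM.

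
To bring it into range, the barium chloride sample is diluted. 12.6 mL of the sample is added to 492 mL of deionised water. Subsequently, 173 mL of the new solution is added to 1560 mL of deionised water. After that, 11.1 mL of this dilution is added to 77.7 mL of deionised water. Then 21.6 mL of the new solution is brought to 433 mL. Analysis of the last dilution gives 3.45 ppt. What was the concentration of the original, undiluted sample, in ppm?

0.222 ppm

Overall dilution factor = 40.05 × 10.02 × 8 × 20.05 = 6.43 × 10⁴.
Original = 3.45 ppt × 6.43 × 10⁴ = 2.22 × 10⁵ ppt = 0.222 ppm.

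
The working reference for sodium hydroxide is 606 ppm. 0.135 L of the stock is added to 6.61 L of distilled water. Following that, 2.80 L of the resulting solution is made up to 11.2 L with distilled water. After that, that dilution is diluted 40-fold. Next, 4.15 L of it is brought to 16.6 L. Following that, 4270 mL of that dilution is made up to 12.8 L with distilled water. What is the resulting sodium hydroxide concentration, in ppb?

Overall dilution factor = 49.96 × 4 × 40 × 4 × 2.998 = 9.59 × 10⁴.
606 ppm / 9.59 × 10⁴ = 6.32 × 10⁻³ ppm = 6.32 ppb.

6.32 ppb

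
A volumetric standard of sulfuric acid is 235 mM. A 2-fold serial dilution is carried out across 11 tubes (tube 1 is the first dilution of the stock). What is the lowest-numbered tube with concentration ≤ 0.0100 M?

Tube n has concentration 235 mM / 2ⁿ.
Need 2ⁿ ≥ 235 mM / 0.0100 M = 23.5, so n ≥ 4.55.
First such tube: n = 5.

tube 5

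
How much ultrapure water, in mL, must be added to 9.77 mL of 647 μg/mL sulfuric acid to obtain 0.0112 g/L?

555 mL

0.0112 g/L = 11.2 μg/mL.
V₂ = C₁V₁/C₂ = 647 × 9.77 / 11.2 = 564 mL.
Diluent to add = V₂ − V₁ = 564 − 9.77 = 555 mL.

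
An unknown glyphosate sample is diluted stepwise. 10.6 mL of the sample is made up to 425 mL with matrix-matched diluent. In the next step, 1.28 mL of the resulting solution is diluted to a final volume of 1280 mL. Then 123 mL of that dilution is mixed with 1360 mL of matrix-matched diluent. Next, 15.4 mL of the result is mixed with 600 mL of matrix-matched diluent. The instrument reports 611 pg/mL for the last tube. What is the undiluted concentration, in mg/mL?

11.8 mg/mL

Overall dilution factor = 40.09 × 1000 × 12.06 × 39.96 = 1.93 × 10⁷.
Original = 611 pg/mL × 1.93 × 10⁷ = 1.18 × 10¹⁰ pg/mL = 11.8 mg/mL.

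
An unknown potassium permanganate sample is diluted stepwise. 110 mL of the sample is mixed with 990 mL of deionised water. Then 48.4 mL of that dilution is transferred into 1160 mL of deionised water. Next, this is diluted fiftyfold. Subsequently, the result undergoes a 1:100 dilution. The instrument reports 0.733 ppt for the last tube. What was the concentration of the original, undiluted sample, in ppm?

Overall dilution factor = 10 × 24.97 × 50 × 100 = 1.25 × 10⁶.
Original = 0.733 ppt × 1.25 × 10⁶ = 9.15 × 10⁵ ppt = 0.915 ppm.

0.915 ppm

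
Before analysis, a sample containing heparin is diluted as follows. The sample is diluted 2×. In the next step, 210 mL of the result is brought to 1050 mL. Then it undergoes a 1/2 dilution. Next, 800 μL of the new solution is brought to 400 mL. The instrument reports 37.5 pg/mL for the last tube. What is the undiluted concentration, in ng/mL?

Overall dilution factor = 2 × 5 × 2 × 500 = 1.00 × 10⁴.
Original = 37.5 pg/mL × 1.00 × 10⁴ = 3.75 × 10⁵ pg/mL = 375 ng/mL.

375 ng/mL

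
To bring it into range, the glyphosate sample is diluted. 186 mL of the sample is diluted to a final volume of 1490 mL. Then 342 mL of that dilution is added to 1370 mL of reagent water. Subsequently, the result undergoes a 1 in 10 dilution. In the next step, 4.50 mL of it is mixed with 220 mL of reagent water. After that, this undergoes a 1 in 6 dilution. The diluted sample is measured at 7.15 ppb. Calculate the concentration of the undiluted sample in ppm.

Overall dilution factor = 8.011 × 5.006 × 10 × 49.89 × 6 = 1.20 × 10⁵.
Original = 7.15 ppb × 1.20 × 10⁵ = 8.58 × 10⁵ ppb = 858 ppm.

858 ppm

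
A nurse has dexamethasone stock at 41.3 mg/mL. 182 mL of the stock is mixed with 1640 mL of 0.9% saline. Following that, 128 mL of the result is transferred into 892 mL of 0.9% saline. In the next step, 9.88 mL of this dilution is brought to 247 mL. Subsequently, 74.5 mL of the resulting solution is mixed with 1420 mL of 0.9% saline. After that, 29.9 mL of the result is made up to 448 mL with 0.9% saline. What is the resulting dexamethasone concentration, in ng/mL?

Overall dilution factor = 10.01 × 7.969 × 25 × 20.06 × 14.98 = 5.99 × 10⁵.
41.3 mg/mL / 5.99 × 10⁵ = 6.89 × 10⁻⁵ mg/mL = 68.9 ng/mL.

68.9 ng/mL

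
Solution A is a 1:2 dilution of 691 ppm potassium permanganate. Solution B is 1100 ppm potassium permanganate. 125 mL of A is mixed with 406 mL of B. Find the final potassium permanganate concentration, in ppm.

C_A = 691 ppm / 2 = 346 ppm.
C_mix = (C_A·V_A + C_B·V_B)/(V_A + V_B) = (346×125 + 1100×406) / 531.0 = 922 ppm.

922 ppm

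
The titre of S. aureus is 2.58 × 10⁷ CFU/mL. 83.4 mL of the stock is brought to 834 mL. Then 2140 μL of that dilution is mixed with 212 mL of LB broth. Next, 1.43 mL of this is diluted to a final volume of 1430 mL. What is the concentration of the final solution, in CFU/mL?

Overall dilution factor = 10 × 100.1 × 1000 = 1.00 × 10⁶.
2.58 × 10⁷ CFU/mL / 1.00 × 10⁶ = 25.8 CFU/mL.

25.8 CFU/mL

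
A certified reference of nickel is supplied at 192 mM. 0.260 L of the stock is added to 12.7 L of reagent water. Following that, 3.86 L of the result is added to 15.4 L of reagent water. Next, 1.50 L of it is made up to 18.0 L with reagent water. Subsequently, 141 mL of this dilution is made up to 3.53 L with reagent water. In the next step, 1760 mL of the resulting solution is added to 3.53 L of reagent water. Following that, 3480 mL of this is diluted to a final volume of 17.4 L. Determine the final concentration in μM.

Overall dilution factor = 49.85 × 4.990 × 12 × 25.04 × 3.006 × 5 = 1.12 × 10⁶.
192 mM / 1.12 × 10⁶ = 1.71 × 10⁻⁴ mM = 0.171 μM.

0.171 μM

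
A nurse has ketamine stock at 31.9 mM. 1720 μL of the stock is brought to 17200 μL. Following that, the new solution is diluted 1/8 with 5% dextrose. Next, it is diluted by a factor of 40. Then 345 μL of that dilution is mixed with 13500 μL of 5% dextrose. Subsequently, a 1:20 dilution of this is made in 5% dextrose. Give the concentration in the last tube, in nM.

12.4 nM

Overall dilution factor = 10 × 8 × 40 × 40.13 × 20 = 2.57 × 10⁶.
31.9 mM / 2.57 × 10⁶ = 1.24 × 10⁻⁵ mM = 12.4 nM.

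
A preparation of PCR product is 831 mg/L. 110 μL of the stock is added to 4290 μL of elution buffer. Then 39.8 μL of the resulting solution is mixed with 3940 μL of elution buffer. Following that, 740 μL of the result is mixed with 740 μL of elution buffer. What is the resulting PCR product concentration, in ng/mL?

104 ng/mL

Overall dilution factor = 40 × 99.99 × 2 = 8000.
831 mg/L / 8000 = 0.104 mg/L = 104 ng/mL.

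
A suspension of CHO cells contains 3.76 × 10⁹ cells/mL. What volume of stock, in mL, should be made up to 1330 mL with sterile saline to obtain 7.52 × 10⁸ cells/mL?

V₁ = C₂V₂/C₁ = 7.52 × 10⁸ × 1330 / 3.76 × 10⁹ = 266 mL.

266 mL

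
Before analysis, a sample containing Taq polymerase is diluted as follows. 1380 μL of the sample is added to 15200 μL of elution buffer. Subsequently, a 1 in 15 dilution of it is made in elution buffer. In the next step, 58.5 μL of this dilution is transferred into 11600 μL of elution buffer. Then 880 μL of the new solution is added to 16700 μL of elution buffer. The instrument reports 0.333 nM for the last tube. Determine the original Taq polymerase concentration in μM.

239 μM

Overall dilution factor = 12.01 × 15 × 199.3 × 19.98 = 7.17 × 10⁵.
Original = 0.333 nM × 7.17 × 10⁵ = 2.39 × 10⁵ nM = 239 μM.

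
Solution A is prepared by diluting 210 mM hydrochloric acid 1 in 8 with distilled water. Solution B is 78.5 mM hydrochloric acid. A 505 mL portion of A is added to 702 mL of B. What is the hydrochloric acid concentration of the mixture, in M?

C_A = 210 mM / 8 = 26.2 mM.
C_mix = (C_A·V_A + C_B·V_B)/(V_A + V_B) = (26.2×505 + 78.5×702) / 1207 = 56.6 mM = 0.0566 M.

0.0566 M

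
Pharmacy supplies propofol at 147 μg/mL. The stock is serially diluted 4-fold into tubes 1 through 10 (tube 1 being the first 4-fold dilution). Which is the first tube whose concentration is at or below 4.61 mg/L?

tube 3

Tube n has concentration 147 μg/mL / 4ⁿ.
Need 4ⁿ ≥ 147 μg/mL / 4.61 mg/L = 31.9, so n ≥ 2.50.
First such tube: n = 3.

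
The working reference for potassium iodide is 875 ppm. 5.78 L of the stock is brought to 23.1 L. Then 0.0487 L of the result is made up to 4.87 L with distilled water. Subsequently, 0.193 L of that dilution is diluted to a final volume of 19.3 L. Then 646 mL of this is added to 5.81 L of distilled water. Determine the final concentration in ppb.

2.19 ppb

Overall dilution factor = 3.997 × 100 × 100 × 9.994 = 3.99 × 10⁵.
875 ppm / 3.99 × 10⁵ = 2.19 × 10⁻³ ppm = 2.19 ppb.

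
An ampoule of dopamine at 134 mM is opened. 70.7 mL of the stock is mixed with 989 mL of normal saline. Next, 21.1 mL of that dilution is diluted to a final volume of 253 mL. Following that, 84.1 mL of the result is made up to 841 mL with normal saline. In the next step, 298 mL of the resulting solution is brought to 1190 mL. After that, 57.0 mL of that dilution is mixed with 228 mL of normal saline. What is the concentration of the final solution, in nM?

Overall dilution factor = 14.99 × 11.99 × 10 × 3.993 × 5 = 3.59 × 10⁴.
134 mM / 3.59 × 10⁴ = 3.73 × 10⁻³ mM = 3730 nM.

3730 nM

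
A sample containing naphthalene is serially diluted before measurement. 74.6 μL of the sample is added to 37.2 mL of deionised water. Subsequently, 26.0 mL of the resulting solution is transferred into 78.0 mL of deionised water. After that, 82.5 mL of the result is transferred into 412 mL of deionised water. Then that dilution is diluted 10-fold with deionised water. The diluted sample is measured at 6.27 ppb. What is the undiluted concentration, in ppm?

Overall dilution factor = 499.7 × 4 × 5.994 × 10 = 1.20 × 10⁵.
Original = 6.27 ppb × 1.20 × 10⁵ = 7.51 × 10⁵ ppb = 751 ppm.

751 ppm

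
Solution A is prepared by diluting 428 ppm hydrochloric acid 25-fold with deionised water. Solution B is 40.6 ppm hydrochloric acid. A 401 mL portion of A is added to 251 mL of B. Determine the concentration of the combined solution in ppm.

C_A = 428 ppm / 25 = 17.1 ppm.
C_mix = (C_A·V_A + C_B·V_B)/(V_A + V_B) = (17.1×401 + 40.6×251) / 652.0 = 26.2 ppm.

26.2 ppm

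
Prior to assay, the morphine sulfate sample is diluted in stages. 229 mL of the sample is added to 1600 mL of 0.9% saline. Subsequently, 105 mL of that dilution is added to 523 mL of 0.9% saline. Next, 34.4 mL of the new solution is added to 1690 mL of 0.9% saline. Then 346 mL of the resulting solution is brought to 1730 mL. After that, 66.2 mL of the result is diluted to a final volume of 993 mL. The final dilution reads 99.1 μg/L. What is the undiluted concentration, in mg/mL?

17.8 mg/mL

Overall dilution factor = 7.987 × 5.981 × 50.13 × 5 × 15 = 1.80 × 10⁵.
Original = 99.1 μg/L × 1.80 × 10⁵ = 1.78 × 10⁷ μg/L = 17.8 mg/mL.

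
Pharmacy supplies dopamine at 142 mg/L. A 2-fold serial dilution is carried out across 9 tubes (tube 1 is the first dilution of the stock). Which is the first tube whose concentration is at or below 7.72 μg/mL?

Tube n has concentration 142 mg/L / 2ⁿ.
Need 2ⁿ ≥ 142 mg/L / 7.72 μg/mL = 18.4, so n ≥ 4.20.
First such tube: n = 5.

tube 5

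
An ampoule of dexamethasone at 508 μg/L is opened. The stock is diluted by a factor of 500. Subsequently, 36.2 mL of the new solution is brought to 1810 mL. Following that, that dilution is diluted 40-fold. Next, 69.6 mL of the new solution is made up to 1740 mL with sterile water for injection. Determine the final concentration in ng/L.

0.0203 ng/L

Overall dilution factor = 500 × 50 × 40 × 25 = 2.50 × 10⁷.
508 μg/L / 2.50 × 10⁷ = 2.03 × 10⁻⁵ μg/L = 0.0203 ng/L.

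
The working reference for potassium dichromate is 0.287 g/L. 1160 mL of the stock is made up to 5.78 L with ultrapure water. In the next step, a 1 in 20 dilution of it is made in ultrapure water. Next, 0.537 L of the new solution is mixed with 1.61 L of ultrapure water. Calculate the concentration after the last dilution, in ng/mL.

Overall dilution factor = 4.983 × 20 × 3.998 = 398.
0.287 g/L / 398 = 7.20 × 10⁻⁴ g/L = 720 ng/mL.

720 ng/mL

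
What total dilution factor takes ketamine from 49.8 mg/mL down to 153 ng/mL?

3.25 × 10⁵

Factor = C₀/C_target = 49.8 mg/mL / 153 ng/mL = 3.25 × 10⁵.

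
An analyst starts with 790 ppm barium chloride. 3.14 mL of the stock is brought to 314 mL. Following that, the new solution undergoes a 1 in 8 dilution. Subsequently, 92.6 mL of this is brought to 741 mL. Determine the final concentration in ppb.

123 ppb

Overall dilution factor = 100 × 8 × 8.002 = 6402.
790 ppm / 6402 = 0.123 ppm = 123 ppb.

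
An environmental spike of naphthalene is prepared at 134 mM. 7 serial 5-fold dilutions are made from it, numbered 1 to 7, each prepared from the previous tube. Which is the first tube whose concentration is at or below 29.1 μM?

tube 6

Tube n has concentration 134 mM / 5ⁿ.
Need 5ⁿ ≥ 134 mM / 29.1 μM = 4605, so n ≥ 5.24.
First such tube: n = 6.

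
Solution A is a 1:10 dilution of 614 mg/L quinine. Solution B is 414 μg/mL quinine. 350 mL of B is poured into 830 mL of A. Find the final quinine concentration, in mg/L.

166 mg/L

C_A = 614 mg/L / 10 = 61.4 mg/L.
C_B = 414 μg/mL = 414 mg/L.
C_mix = (C_A·V_A + C_B·V_B)/(V_A + V_B) = (61.4×830 + 414×350) / 1180 = 166 mg/L.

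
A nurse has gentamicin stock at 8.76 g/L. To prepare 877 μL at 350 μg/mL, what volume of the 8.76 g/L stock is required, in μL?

350 μg/mL = 0.350 g/L.
V₁ = C₂V₂/C₁ = 0.350 × 877 / 8.76 = 35.0 μL.

35.0 μL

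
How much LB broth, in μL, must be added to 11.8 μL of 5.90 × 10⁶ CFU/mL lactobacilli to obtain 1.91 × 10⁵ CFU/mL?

353 μL

V₂ = C₁V₁/C₂ = 5.90 × 10⁶ × 11.8 / 1.91 × 10⁵ = 365 μL.
Diluent to add = V₂ − V₁ = 365 − 11.8 = 353 μL.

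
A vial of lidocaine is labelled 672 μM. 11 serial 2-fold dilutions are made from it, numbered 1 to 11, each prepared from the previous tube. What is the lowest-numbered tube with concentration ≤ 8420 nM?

Tube n has concentration 672 μM / 2ⁿ.
Need 2ⁿ ≥ 672 μM / 8420 nM = 79.8, so n ≥ 6.32.
First such tube: n = 7.

tube 7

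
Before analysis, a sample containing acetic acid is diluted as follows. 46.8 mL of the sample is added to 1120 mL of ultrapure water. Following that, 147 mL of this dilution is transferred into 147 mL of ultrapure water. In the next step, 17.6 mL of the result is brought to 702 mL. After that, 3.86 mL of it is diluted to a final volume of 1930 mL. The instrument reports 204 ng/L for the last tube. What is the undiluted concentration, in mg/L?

Overall dilution factor = 24.93 × 2 × 39.89 × 500 = 9.94 × 10⁵.
Original = 204 ng/L × 9.94 × 10⁵ = 2.03 × 10⁸ ng/L = 203 mg/L.

203 mg/L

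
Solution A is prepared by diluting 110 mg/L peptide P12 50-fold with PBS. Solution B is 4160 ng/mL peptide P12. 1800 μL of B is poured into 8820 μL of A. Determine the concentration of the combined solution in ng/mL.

C_A = 110 mg/L / 50 = 2.20 mg/L.
C_B = 4160 ng/mL = 4.16 mg/L.
C_mix = (C_A·V_A + C_B·V_B)/(V_A + V_B) = (2.20×8820 + 4.16×1800) / 10620 = 2.53 mg/L = 2530 ng/mL.

2530 ng/mL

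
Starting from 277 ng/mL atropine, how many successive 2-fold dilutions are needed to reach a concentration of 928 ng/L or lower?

Need 2ⁿ ≥ 298, so n ≥ log(298)/log(2) = 8.22.
Minimum whole steps: n = 9.

9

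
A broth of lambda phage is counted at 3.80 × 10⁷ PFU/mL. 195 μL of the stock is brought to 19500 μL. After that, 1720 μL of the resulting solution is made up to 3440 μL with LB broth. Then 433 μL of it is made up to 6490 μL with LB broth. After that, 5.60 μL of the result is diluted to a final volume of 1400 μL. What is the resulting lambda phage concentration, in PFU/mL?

50.7 PFU/mL

Overall dilution factor = 100 × 2 × 14.99 × 250 = 7.49 × 10⁵.
3.80 × 10⁷ PFU/mL / 7.49 × 10⁵ = 50.7 PFU/mL.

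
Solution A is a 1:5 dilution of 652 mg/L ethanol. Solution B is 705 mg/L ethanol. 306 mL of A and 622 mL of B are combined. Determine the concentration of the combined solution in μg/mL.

516 μg/mL

C_A = 652 mg/L / 5 = 130 mg/L.
C_mix = (C_A·V_A + C_B·V_B)/(V_A + V_B) = (130×306 + 705×622) / 928.0 = 516 mg/L = 516 μg/mL.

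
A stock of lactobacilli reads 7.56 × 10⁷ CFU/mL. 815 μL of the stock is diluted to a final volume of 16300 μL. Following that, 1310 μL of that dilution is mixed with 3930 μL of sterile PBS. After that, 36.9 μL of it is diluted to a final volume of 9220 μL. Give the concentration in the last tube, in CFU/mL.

3780 CFU/mL

Overall dilution factor = 20 × 4 × 249.9 = 2.00 × 10⁴.
7.56 × 10⁷ CFU/mL / 2.00 × 10⁴ = 3780 CFU/mL.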